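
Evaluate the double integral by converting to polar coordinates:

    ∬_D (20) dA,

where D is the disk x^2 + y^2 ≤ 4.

The region D is 0 ≤ r ≤ 2, 0 ≤ θ ≤ 2π in polar coordinates, where x = r cos(θ), y = r sin(θ), and dA = r dr dθ.

Under the substitution, the integrand becomes 20, so

    ∬_D (20) dA = ∫_{0}^{2π} ∫_{0}^{2} (20) · r dr dθ.

Inner integral (in r): ∫_{0}^{2} (20) · r dr = 40.

Outer integral (in θ): ∫_{0}^{2π} (40) dθ = 80π.

Therefore ∬_D (20) dA = 80π.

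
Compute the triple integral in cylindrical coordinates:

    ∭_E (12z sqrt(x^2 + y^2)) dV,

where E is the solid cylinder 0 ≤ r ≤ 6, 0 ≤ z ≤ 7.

In cylindrical coordinates, x = r cos(θ), y = r sin(θ), z = z, and dV = r dr dθ dz.

The integrand becomes 12r z, so

    ∭_E (12z sqrt(x^2 + y^2)) dV = ∫_{0}^{2π} ∫_{0}^{6} ∫_{0}^{7} (12r z) · r dz dr dθ.

Inner (z): 294r^2.
Middle (r from 0 to 6): 21168.
Outer (θ): 42336π.

Therefore the triple integral equals 42336π.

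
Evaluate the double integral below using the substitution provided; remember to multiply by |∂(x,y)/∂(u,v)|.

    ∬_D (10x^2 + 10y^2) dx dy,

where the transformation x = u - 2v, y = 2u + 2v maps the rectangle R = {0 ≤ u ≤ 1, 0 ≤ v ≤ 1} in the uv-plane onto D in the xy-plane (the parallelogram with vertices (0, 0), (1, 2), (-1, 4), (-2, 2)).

Compute the Jacobian determinant of (x, y) with respect to (u, v):

    ∂(x,y)/∂(u,v) = | 1  -2 | = (1)(2) - (-2)(2) = 6.
                   | 2  2 |

Its absolute value is |J| = 6 (the area scaling factor).

Substituting x = u - 2v, y = 2u + 2v into the integrand,

    10x^2 + 10y^2 → 50u^2 + 40u v + 80v^2,

so the integral becomes

    ∬_R (50u^2 + 40u v + 80v^2) · |J| du dv = ∫_0^1 ∫_0^1 (300u^2 + 240u v + 480v^2) dv du.

Inner (v): 300u^2 + 120u + 160.
Outer (u): 320.

Therefore ∬_D (10x^2 + 10y^2) dx dy = 320.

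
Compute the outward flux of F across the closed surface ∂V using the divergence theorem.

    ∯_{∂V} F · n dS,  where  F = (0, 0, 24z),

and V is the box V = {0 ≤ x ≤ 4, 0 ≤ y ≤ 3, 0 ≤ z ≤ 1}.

By the divergence theorem,

    ∯_{∂V} F · n dS = ∭_V (∇ · F) dV.

Compute the divergence:
    ∇ · F = ∂F_x/∂x + ∂F_y/∂y + ∂F_z/∂z = 0 + 0 + 24 = 24.

V is a rectangular box, so dV = dx dy dz with 0 ≤ x ≤ 4, 0 ≤ y ≤ 3, 0 ≤ z ≤ 1.

Integrate (24) over V as an iterated integral:

    ∭_V (∇·F) dV = ∫_0^{4} ∫_0^{3} ∫_0^{1} (24) dz dy dx.

Inner (z from 0 to 1): 24.
Middle (y from 0 to 3): 72.
Outer (x from 0 to 4): 288.

Therefore ∯_{∂V} F · n dS = 288.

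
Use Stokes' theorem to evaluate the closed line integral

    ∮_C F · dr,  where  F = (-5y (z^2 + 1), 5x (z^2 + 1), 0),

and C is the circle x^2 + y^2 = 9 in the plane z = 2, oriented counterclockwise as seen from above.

Let S be the flat disk x^2 + y^2 ≤ 9 in the plane z = 2, with upward unit normal n̂ = ẑ. By Stokes' theorem,

    ∮_C F · dr = ∬_S (∇ × F) · n̂ dS = ∬_D (curl F)_z dA,

where D is the disk x^2 + y^2 ≤ 9.

Compute the curl of F = (-5y (z^2 + 1), 5x (z^2 + 1), 0):
    (∇ × F)_x = ∂F_z/∂y - ∂F_y/∂z = -10x z,
    (∇ × F)_y = ∂F_x/∂z - ∂F_z/∂x = -10y z,
    (∇ × F)_z = ∂F_y/∂x - ∂F_x/∂y = 10z^2 + 10.

On z = 2, (curl F)_z = 50.

Convert to polar (x = r cos θ, y = r sin θ, dA = r dr dθ); the integrand becomes 50, so

    ∬_D (curl F)_z dA = ∫_0^{2π} ∫_0^{3} (50) · r dr dθ.

Inner (r from 0 to 3): 225.
Outer (θ from 0 to 2π): 450π.

Therefore ∮_C F · dr = 450π.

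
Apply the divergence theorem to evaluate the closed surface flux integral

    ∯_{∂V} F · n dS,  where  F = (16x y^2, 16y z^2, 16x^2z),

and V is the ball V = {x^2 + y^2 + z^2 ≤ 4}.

By the divergence theorem,

    ∯_{∂V} F · n dS = ∭_V (∇ · F) dV.

Compute the divergence:
    ∇ · F = ∂F_x/∂x + ∂F_y/∂y + ∂F_z/∂z = 16y^2 + 16z^2 + 16x^2 = 16x^2 + 16y^2 + 16z^2.

In spherical coordinates, x = ρ sin(φ) cos(θ), y = ρ sin(φ) sin(θ), z = ρ cos(φ), dV = ρ^2 sin(φ) dρ dφ dθ, with 0 ≤ ρ ≤ 2, 0 ≤ φ ≤ π, 0 ≤ θ ≤ 2π.

The integrand, after substitution and multiplying by the volume element, becomes (16ρ^2) · ρ^2 sin(φ), so

    ∭_V (∇·F) dV = ∫_0^{2π} ∫_0^{π} ∫_0^{2} (16ρ^2) · ρ^2 sin(φ) dρ dφ dθ.

Inner (ρ from 0 to 2): 512sin(φ)/5.
Middle (φ from 0 to π): 1024/5.
Outer (θ from 0 to 2π): 2048π/5.

Therefore ∯_{∂V} F · n dS = 2048π/5.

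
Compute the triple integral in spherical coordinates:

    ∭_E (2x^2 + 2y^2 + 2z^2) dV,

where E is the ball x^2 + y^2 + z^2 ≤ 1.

In spherical coordinates, x = ρ sin(φ) cos(θ), y = ρ sin(φ) sin(θ), z = ρ cos(φ), and dV = ρ^2 sin(φ) dρ dφ dθ.

The integrand becomes 2ρ^2, so

    ∭_E (2x^2 + 2y^2 + 2z^2) dV = ∫_{0}^{2π} ∫_{0}^{π} ∫_{0}^{1} (2ρ^2) · ρ^2 sin(φ) dρ dφ dθ.

Inner (ρ): 2sin(φ)/5.
Middle (φ): 4/5.
Outer (θ): 8π/5.

Therefore the triple integral equals 8π/5.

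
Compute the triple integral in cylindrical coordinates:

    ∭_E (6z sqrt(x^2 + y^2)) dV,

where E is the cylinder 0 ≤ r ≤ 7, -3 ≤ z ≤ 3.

In cylindrical coordinates, x = r cos(θ), y = r sin(θ), z = z, and dV = r dr dθ dz.

The integrand becomes 6r z, so

    ∭_E (6z sqrt(x^2 + y^2)) dV = ∫_{0}^{2π} ∫_{0}^{7} ∫_{-3}^{3} (6r z) · r dz dr dθ.

Inner (z): 0.
Middle (r from 0 to 7): 0.
Outer (θ): 0.

Therefore the triple integral equals 0.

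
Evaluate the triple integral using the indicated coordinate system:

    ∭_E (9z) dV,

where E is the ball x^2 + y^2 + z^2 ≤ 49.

In spherical coordinates, x = ρ sin(φ) cos(θ), y = ρ sin(φ) sin(θ), z = ρ cos(φ), and dV = ρ^2 sin(φ) dρ dφ dθ.

The integrand becomes 9ρ cos(φ), so

    ∭_E (9z) dV = ∫_{0}^{2π} ∫_{0}^{π} ∫_{0}^{7} (9ρ cos(φ)) · ρ^2 sin(φ) dρ dφ dθ.

Inner (ρ): 21609sin(2φ)/8.
Middle (φ): 0.
Outer (θ): 0.

Therefore the triple integral equals 0.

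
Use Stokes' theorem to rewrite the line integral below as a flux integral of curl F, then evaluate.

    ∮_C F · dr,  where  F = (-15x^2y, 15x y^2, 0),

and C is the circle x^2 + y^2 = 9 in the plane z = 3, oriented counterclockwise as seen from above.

Let S be the flat disk x^2 + y^2 ≤ 9 in the plane z = 3, with upward unit normal n̂ = ẑ. By Stokes' theorem,

    ∮_C F · dr = ∬_S (∇ × F) · n̂ dS = ∬_D (curl F)_z dA,

where D is the disk x^2 + y^2 ≤ 9.

Compute the curl of F = (-15x^2y, 15x y^2, 0):
    (∇ × F)_x = ∂F_z/∂y - ∂F_y/∂z = 0,
    (∇ × F)_y = ∂F_x/∂z - ∂F_z/∂x = 0,
    (∇ × F)_z = ∂F_y/∂x - ∂F_x/∂y = 15x^2 + 15y^2.

On z = 3, (curl F)_z = 15x^2 + 15y^2.

Convert to polar (x = r cos θ, y = r sin θ, dA = r dr dθ); the integrand becomes 15r^2, so

    ∬_D (curl F)_z dA = ∫_0^{2π} ∫_0^{3} (15r^2) · r dr dθ.

Inner (r from 0 to 3): 1215/4.
Outer (θ from 0 to 2π): 1215π/2.

Therefore ∮_C F · dr = 1215π/2.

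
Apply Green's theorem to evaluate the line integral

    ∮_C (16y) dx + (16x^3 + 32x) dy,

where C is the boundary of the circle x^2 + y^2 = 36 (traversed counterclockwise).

Green's theorem converts the closed line integral into a double integral over the enclosed region D:

    ∮_C P dx + Q dy = ∬_D (∂Q/∂x - ∂P/∂y) dA.

Here P = 16y, Q = 16x^3 + 32x, so

    ∂Q/∂x = 48x^2 + 32,    ∂P/∂y = 16,
    ∂Q/∂x - ∂P/∂y = 48x^2 + 16.

D is the region x^2 + y^2 ≤ 36. Evaluating the double integral:

In polar coordinates (x = r cos θ, y = r sin θ, dA = r dr dθ) the integrand becomes 48r^2cos(θ)^2 + 16, so

    ∬_D (48x^2 + 16) dA = ∫_0^{2π} ∫_0^{6} (48r^2cos(θ)^2 + 16) · r dr dθ.

Inner (r from 0 to 6): 15552cos(θ)^2 + 288.
Outer (θ from 0 to 2π): 16128π.

Therefore ∮_C P dx + Q dy = 16128π.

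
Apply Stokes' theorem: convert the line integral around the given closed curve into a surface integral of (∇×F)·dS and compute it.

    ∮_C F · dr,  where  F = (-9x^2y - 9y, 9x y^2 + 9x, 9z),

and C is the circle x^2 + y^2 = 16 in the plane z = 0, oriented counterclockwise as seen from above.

Let S be the flat disk x^2 + y^2 ≤ 16 in the plane z = 0, with upward unit normal n̂ = ẑ. By Stokes' theorem,

    ∮_C F · dr = ∬_S (∇ × F) · n̂ dS = ∬_D (curl F)_z dA,

where D is the disk x^2 + y^2 ≤ 16.

Compute the curl of F = (-9x^2y - 9y, 9x y^2 + 9x, 9z):
    (∇ × F)_x = ∂F_z/∂y - ∂F_y/∂z = 0,
    (∇ × F)_y = ∂F_x/∂z - ∂F_z/∂x = 0,
    (∇ × F)_z = ∂F_y/∂x - ∂F_x/∂y = 9x^2 + 9y^2 + 18.

On z = 0, (curl F)_z = 9x^2 + 9y^2 + 18.

Convert to polar (x = r cos θ, y = r sin θ, dA = r dr dθ); the integrand becomes 9r^2 + 18, so

    ∬_D (curl F)_z dA = ∫_0^{2π} ∫_0^{4} (9r^2 + 18) · r dr dθ.

Inner (r from 0 to 4): 720.
Outer (θ from 0 to 2π): 1440π.

Therefore ∮_C F · dr = 1440π.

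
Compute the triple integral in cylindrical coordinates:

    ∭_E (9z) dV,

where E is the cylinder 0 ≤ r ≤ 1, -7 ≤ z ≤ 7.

In cylindrical coordinates, x = r cos(θ), y = r sin(θ), z = z, and dV = r dr dθ dz.

The integrand becomes 9z, so

    ∭_E (9z) dV = ∫_{0}^{2π} ∫_{0}^{1} ∫_{-7}^{7} (9z) · r dz dr dθ.

Inner (z): 0.
Middle (r from 0 to 1): 0.
Outer (θ): 0.

Therefore the triple integral equals 0.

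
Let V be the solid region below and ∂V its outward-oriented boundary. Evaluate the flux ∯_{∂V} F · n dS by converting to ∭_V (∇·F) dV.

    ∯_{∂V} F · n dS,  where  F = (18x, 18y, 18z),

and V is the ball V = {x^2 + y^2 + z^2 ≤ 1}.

By the divergence theorem,

    ∯_{∂V} F · n dS = ∭_V (∇ · F) dV.

Compute the divergence:
    ∇ · F = ∂F_x/∂x + ∂F_y/∂y + ∂F_z/∂z = 18 + 18 + 18 = 54.

In spherical coordinates, x = ρ sin(φ) cos(θ), y = ρ sin(φ) sin(θ), z = ρ cos(φ), dV = ρ^2 sin(φ) dρ dφ dθ, with 0 ≤ ρ ≤ 1, 0 ≤ φ ≤ π, 0 ≤ θ ≤ 2π.

The integrand, after substitution and multiplying by the volume element, becomes (54) · ρ^2 sin(φ), so

    ∭_V (∇·F) dV = ∫_0^{2π} ∫_0^{π} ∫_0^{1} (54) · ρ^2 sin(φ) dρ dφ dθ.

Inner (ρ from 0 to 1): 18sin(φ).
Middle (φ from 0 to π): 36.
Outer (θ from 0 to 2π): 72π.

Therefore ∯_{∂V} F · n dS = 72π.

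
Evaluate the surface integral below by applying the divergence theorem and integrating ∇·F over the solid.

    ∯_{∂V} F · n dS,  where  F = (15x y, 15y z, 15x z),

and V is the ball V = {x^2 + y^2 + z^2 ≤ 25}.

By the divergence theorem,

    ∯_{∂V} F · n dS = ∭_V (∇ · F) dV.

Compute the divergence:
    ∇ · F = ∂F_x/∂x + ∂F_y/∂y + ∂F_z/∂z = 15y + 15z + 15x = 15x + 15y + 15z.

In spherical coordinates, x = ρ sin(φ) cos(θ), y = ρ sin(φ) sin(θ), z = ρ cos(φ), dV = ρ^2 sin(φ) dρ dφ dθ, with 0 ≤ ρ ≤ 5, 0 ≤ φ ≤ π, 0 ≤ θ ≤ 2π.

The integrand, after substitution and multiplying by the volume element, becomes (15ρ (sqrt(2)sin(φ)sin(θ + π/4) + cos(φ))) · ρ^2 sin(φ), so

    ∭_V (∇·F) dV = ∫_0^{2π} ∫_0^{π} ∫_0^{5} (15ρ (sqrt(2)sin(φ)sin(θ + π/4) + cos(φ))) · ρ^2 sin(φ) dρ dφ dθ.

Inner (ρ from 0 to 5): 9375(sqrt(2)sin(φ)sin(θ + π/4) + cos(φ))sin(φ)/4.
Middle (φ from 0 to π): 9375sqrt(2)π sin(θ + π/4)/8.
Outer (θ from 0 to 2π): 0.

Therefore ∯_{∂V} F · n dS = 0.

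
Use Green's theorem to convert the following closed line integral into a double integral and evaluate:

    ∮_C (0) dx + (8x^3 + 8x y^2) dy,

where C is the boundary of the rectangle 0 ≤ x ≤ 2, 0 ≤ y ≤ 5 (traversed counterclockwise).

Green's theorem converts the closed line integral into a double integral over the enclosed region D:

    ∮_C P dx + Q dy = ∬_D (∂Q/∂x - ∂P/∂y) dA.

Here P = 0, Q = 8x^3 + 8x y^2, so

    ∂Q/∂x = 24x^2 + 8y^2,    ∂P/∂y = 0,
    ∂Q/∂x - ∂P/∂y = 24x^2 + 8y^2.

D is the region 0 ≤ x ≤ 2, 0 ≤ y ≤ 5. Evaluating the double integral:

    ∬_D (24x^2 + 8y^2) dA = ∫_0^{2} ∫_0^{5} (24x^2 + 8y^2) dy dx.

Inner (y from 0 to 5): 120x^2 + 1000/3.
Outer (x from 0 to 2): 2960/3.

Therefore ∮_C P dx + Q dy = 2960/3.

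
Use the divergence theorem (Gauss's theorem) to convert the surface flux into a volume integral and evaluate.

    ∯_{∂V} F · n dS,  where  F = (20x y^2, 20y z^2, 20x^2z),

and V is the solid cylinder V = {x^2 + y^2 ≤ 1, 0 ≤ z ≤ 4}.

By the divergence theorem,

    ∯_{∂V} F · n dS = ∭_V (∇ · F) dV.

Compute the divergence:
    ∇ · F = ∂F_x/∂x + ∂F_y/∂y + ∂F_z/∂z = 20y^2 + 20z^2 + 20x^2 = 20x^2 + 20y^2 + 20z^2.

In cylindrical coordinates, x = r cos(θ), y = r sin(θ), z = z, dV = r dr dθ dz, with 0 ≤ r ≤ 1, 0 ≤ θ ≤ 2π, 0 ≤ z ≤ 4.

The integrand, after substitution and multiplying by the volume element, becomes (20r^2 + 20z^2) · r, so

    ∭_V (∇·F) dV = ∫_0^{2π} ∫_0^{1} ∫_0^{4} (20r^2 + 20z^2) · r dz dr dθ.

Inner (z from 0 to 4): 80r (r^2 + 16/3).
Middle (r from 0 to 1): 700/3.
Outer (θ from 0 to 2π): 1400π/3.

Therefore ∯_{∂V} F · n dS = 1400π/3.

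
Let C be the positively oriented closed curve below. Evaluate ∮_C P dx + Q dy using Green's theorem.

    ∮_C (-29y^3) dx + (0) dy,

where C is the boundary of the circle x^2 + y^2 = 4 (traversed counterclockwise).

Green's theorem converts the closed line integral into a double integral over the enclosed region D:

    ∮_C P dx + Q dy = ∬_D (∂Q/∂x - ∂P/∂y) dA.

Here P = -29y^3, Q = 0, so

    ∂Q/∂x = 0,    ∂P/∂y = -87y^2,
    ∂Q/∂x - ∂P/∂y = 87y^2.

D is the region x^2 + y^2 ≤ 4. Evaluating the double integral:

In polar coordinates (x = r cos θ, y = r sin θ, dA = r dr dθ) the integrand becomes 87r^2sin(θ)^2, so

    ∬_D (87y^2) dA = ∫_0^{2π} ∫_0^{2} (87r^2sin(θ)^2) · r dr dθ.

Inner (r from 0 to 2): 348sin(θ)^2.
Outer (θ from 0 to 2π): 348π.

Therefore ∮_C P dx + Q dy = 348π.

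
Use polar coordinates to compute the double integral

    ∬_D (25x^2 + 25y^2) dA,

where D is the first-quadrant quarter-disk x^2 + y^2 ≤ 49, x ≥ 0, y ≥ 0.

The region D is 0 ≤ r ≤ 7, 0 ≤ θ ≤ π/2 in polar coordinates, where x = r cos(θ), y = r sin(θ), and dA = r dr dθ.

Under the substitution, the integrand becomes 25r^2, so

    ∬_D (25x^2 + 25y^2) dA = ∫_{0}^{π/2} ∫_{0}^{7} (25r^2) · r dr dθ.

Inner integral (in r): ∫_{0}^{7} (25r^2) · r dr = 60025/4.

Outer integral (in θ): ∫_{0}^{π/2} (60025/4) dθ = 60025π/8.

Therefore ∬_D (25x^2 + 25y^2) dA = 60025π/8.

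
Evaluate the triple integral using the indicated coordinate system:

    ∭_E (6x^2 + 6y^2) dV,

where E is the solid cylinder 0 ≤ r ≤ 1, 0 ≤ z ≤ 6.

In cylindrical coordinates, x = r cos(θ), y = r sin(θ), z = z, and dV = r dr dθ dz.

The integrand becomes 6r^2, so

    ∭_E (6x^2 + 6y^2) dV = ∫_{0}^{2π} ∫_{0}^{1} ∫_{0}^{6} (6r^2) · r dz dr dθ.

Inner (z): 36r^3.
Middle (r from 0 to 1): 9.
Outer (θ): 18π.

Therefore the triple integral equals 18π.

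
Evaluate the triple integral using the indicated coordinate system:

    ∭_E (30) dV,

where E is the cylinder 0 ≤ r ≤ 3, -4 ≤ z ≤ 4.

In cylindrical coordinates, x = r cos(θ), y = r sin(θ), z = z, and dV = r dr dθ dz.

The integrand becomes 30, so

    ∭_E (30) dV = ∫_{0}^{2π} ∫_{0}^{3} ∫_{-4}^{4} (30) · r dz dr dθ.

Inner (z): 240r.
Middle (r from 0 to 3): 1080.
Outer (θ): 2160π.

Therefore the triple integral equals 2160π.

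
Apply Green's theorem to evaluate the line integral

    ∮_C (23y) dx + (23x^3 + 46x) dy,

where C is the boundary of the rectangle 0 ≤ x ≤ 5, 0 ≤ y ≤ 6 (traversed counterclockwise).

Green's theorem converts the closed line integral into a double integral over the enclosed region D:

    ∮_C P dx + Q dy = ∬_D (∂Q/∂x - ∂P/∂y) dA.

Here P = 23y, Q = 23x^3 + 46x, so

    ∂Q/∂x = 69x^2 + 46,    ∂P/∂y = 23,
    ∂Q/∂x - ∂P/∂y = 69x^2 + 23.

D is the region 0 ≤ x ≤ 5, 0 ≤ y ≤ 6. Evaluating the double integral:

    ∬_D (69x^2 + 23) dA = ∫_0^{5} ∫_0^{6} (69x^2 + 23) dy dx.

Inner (y from 0 to 6): 414x^2 + 138.
Outer (x from 0 to 5): 17940.

Therefore ∮_C P dx + Q dy = 17940.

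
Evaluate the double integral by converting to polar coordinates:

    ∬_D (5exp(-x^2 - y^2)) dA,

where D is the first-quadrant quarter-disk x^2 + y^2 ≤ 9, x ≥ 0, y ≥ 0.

The region D is 0 ≤ r ≤ 3, 0 ≤ θ ≤ π/2 in polar coordinates, where x = r cos(θ), y = r sin(θ), and dA = r dr dθ.

Under the substitution, the integrand becomes 5exp(-r^2), so

    ∬_D (5exp(-x^2 - y^2)) dA = ∫_{0}^{π/2} ∫_{0}^{3} (5exp(-r^2)) · r dr dθ.

Inner integral (in r): ∫_{0}^{3} (5exp(-r^2)) · r dr = 5/2 - 5exp(-9)/2.

Outer integral (in θ): ∫_{0}^{π/2} (5/2 - 5exp(-9)/2) dθ = -5π (1 - exp(9))exp(-9)/4.

Therefore ∬_D (5exp(-x^2 - y^2)) dA = -5π (1 - exp(9))exp(-9)/4.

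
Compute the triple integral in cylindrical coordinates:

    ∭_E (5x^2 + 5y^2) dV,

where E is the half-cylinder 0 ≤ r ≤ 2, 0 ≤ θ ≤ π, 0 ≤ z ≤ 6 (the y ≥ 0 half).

In cylindrical coordinates, x = r cos(θ), y = r sin(θ), z = z, and dV = r dr dθ dz.

The integrand becomes 5r^2, so

    ∭_E (5x^2 + 5y^2) dV = ∫_{0}^{π} ∫_{0}^{2} ∫_{0}^{6} (5r^2) · r dz dr dθ.

Inner (z): 30r^3.
Middle (r from 0 to 2): 120.
Outer (θ): 120π.

Therefore the triple integral equals 120π.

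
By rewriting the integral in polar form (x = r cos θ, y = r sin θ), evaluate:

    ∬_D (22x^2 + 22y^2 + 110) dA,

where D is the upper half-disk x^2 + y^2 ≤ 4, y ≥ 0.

The region D is 0 ≤ r ≤ 2, 0 ≤ θ ≤ π in polar coordinates, where x = r cos(θ), y = r sin(θ), and dA = r dr dθ.

Under the substitution, the integrand becomes 22r^2 + 110, so

    ∬_D (22x^2 + 22y^2 + 110) dA = ∫_{0}^{π} ∫_{0}^{2} (22r^2 + 110) · r dr dθ.

Inner integral (in r): ∫_{0}^{2} (22r^2 + 110) · r dr = 308.

Outer integral (in θ): ∫_{0}^{π} (308) dθ = 308π.

Therefore ∬_D (22x^2 + 22y^2 + 110) dA = 308π.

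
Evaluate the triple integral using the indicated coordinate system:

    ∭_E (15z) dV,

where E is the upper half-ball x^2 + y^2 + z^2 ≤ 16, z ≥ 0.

In spherical coordinates, x = ρ sin(φ) cos(θ), y = ρ sin(φ) sin(θ), z = ρ cos(φ), and dV = ρ^2 sin(φ) dρ dφ dθ.

The integrand becomes 15ρ cos(φ), so

    ∭_E (15z) dV = ∫_{0}^{2π} ∫_{0}^{π/2} ∫_{0}^{4} (15ρ cos(φ)) · ρ^2 sin(φ) dρ dφ dθ.

Inner (ρ): 480sin(2φ).
Middle (φ): 480.
Outer (θ): 960π.

Therefore the triple integral equals 960π.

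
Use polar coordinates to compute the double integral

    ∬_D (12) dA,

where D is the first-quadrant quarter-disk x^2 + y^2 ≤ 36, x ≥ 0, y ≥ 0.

The region D is 0 ≤ r ≤ 6, 0 ≤ θ ≤ π/2 in polar coordinates, where x = r cos(θ), y = r sin(θ), and dA = r dr dθ.

Under the substitution, the integrand becomes 12, so

    ∬_D (12) dA = ∫_{0}^{π/2} ∫_{0}^{6} (12) · r dr dθ.

Inner integral (in r): ∫_{0}^{6} (12) · r dr = 216.

Outer integral (in θ): ∫_{0}^{π/2} (216) dθ = 108π.

Therefore ∬_D (12) dA = 108π.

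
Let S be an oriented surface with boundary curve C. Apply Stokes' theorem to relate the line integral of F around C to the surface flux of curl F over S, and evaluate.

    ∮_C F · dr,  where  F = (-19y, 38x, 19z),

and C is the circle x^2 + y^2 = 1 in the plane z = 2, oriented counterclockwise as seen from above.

Let S be the flat disk x^2 + y^2 ≤ 1 in the plane z = 2, with upward unit normal n̂ = ẑ. By Stokes' theorem,

    ∮_C F · dr = ∬_S (∇ × F) · n̂ dS = ∬_D (curl F)_z dA,

where D is the disk x^2 + y^2 ≤ 1.

Compute the curl of F = (-19y, 38x, 19z):
    (∇ × F)_x = ∂F_z/∂y - ∂F_y/∂z = 0,
    (∇ × F)_y = ∂F_x/∂z - ∂F_z/∂x = 0,
    (∇ × F)_z = ∂F_y/∂x - ∂F_x/∂y = 57.

On z = 2, (curl F)_z = 57.

Convert to polar (x = r cos θ, y = r sin θ, dA = r dr dθ); the integrand becomes 57, so

    ∬_D (curl F)_z dA = ∫_0^{2π} ∫_0^{1} (57) · r dr dθ.

Inner (r from 0 to 1): 57/2.
Outer (θ from 0 to 2π): 57π.

Therefore ∮_C F · dr = 57π.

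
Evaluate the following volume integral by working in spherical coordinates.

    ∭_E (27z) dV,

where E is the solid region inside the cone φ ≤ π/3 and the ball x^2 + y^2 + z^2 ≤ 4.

In spherical coordinates, x = ρ sin(φ) cos(θ), y = ρ sin(φ) sin(θ), z = ρ cos(φ), and dV = ρ^2 sin(φ) dρ dφ dθ.

The integrand becomes 27ρ cos(φ), so

    ∭_E (27z) dV = ∫_{0}^{2π} ∫_{0}^{π/3} ∫_{0}^{2} (27ρ cos(φ)) · ρ^2 sin(φ) dρ dφ dθ.

Inner (ρ): 54sin(2φ).
Middle (φ): 81/2.
Outer (θ): 81π.

Therefore the triple integral equals 81π.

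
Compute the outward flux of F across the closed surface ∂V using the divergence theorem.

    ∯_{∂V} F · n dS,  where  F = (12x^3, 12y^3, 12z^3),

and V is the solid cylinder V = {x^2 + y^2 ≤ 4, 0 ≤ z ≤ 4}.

By the divergence theorem,

    ∯_{∂V} F · n dS = ∭_V (∇ · F) dV.

Compute the divergence:
    ∇ · F = ∂F_x/∂x + ∂F_y/∂y + ∂F_z/∂z = 36x^2 + 36y^2 + 36z^2.

In cylindrical coordinates, x = r cos(θ), y = r sin(θ), z = z, dV = r dr dθ dz, with 0 ≤ r ≤ 2, 0 ≤ θ ≤ 2π, 0 ≤ z ≤ 4.

The integrand, after substitution and multiplying by the volume element, becomes (36r^2 + 36z^2) · r, so

    ∭_V (∇·F) dV = ∫_0^{2π} ∫_0^{2} ∫_0^{4} (36r^2 + 36z^2) · r dz dr dθ.

Inner (z from 0 to 4): 144r^3 + 768r.
Middle (r from 0 to 2): 2112.
Outer (θ from 0 to 2π): 4224π.

Therefore ∯_{∂V} F · n dS = 4224π.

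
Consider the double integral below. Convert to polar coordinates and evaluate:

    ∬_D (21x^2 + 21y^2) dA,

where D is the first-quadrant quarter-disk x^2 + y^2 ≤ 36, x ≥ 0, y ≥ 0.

The region D is 0 ≤ r ≤ 6, 0 ≤ θ ≤ π/2 in polar coordinates, where x = r cos(θ), y = r sin(θ), and dA = r dr dθ.

Under the substitution, the integrand becomes 21r^2, so

    ∬_D (21x^2 + 21y^2) dA = ∫_{0}^{π/2} ∫_{0}^{6} (21r^2) · r dr dθ.

Inner integral (in r): ∫_{0}^{6} (21r^2) · r dr = 6804.

Outer integral (in θ): ∫_{0}^{π/2} (6804) dθ = 3402π.

Therefore ∬_D (21x^2 + 21y^2) dA = 3402π.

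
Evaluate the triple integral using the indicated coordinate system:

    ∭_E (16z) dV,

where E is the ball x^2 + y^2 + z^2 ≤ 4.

In spherical coordinates, x = ρ sin(φ) cos(θ), y = ρ sin(φ) sin(θ), z = ρ cos(φ), and dV = ρ^2 sin(φ) dρ dφ dθ.

The integrand becomes 16ρ cos(φ), so

    ∭_E (16z) dV = ∫_{0}^{2π} ∫_{0}^{π} ∫_{0}^{2} (16ρ cos(φ)) · ρ^2 sin(φ) dρ dφ dθ.

Inner (ρ): 32sin(2φ).
Middle (φ): 0.
Outer (θ): 0.

Therefore the triple integral equals 0.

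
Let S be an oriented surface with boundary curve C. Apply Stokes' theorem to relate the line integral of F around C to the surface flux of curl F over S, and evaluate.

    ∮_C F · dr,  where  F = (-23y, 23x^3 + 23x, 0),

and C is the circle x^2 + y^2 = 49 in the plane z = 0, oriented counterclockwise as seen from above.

Let S be the flat disk x^2 + y^2 ≤ 49 in the plane z = 0, with upward unit normal n̂ = ẑ. By Stokes' theorem,

    ∮_C F · dr = ∬_S (∇ × F) · n̂ dS = ∬_D (curl F)_z dA,

where D is the disk x^2 + y^2 ≤ 49.

Compute the curl of F = (-23y, 23x^3 + 23x, 0):
    (∇ × F)_x = ∂F_z/∂y - ∂F_y/∂z = 0,
    (∇ × F)_y = ∂F_x/∂z - ∂F_z/∂x = 0,
    (∇ × F)_z = ∂F_y/∂x - ∂F_x/∂y = 69x^2 + 46.

On z = 0, (curl F)_z = 69x^2 + 46.

Convert to polar (x = r cos θ, y = r sin θ, dA = r dr dθ); the integrand becomes 69r^2cos(θ)^2 + 46, so

    ∬_D (curl F)_z dA = ∫_0^{2π} ∫_0^{7} (69r^2cos(θ)^2 + 46) · r dr dθ.

Inner (r from 0 to 7): 165669cos(θ)^2/4 + 1127.
Outer (θ from 0 to 2π): 174685π/4.

Therefore ∮_C F · dr = 174685π/4.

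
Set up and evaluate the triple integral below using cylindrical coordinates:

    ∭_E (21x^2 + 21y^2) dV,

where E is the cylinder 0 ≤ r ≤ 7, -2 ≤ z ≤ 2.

In cylindrical coordinates, x = r cos(θ), y = r sin(θ), z = z, and dV = r dr dθ dz.

The integrand becomes 21r^2, so

    ∭_E (21x^2 + 21y^2) dV = ∫_{0}^{2π} ∫_{0}^{7} ∫_{-2}^{2} (21r^2) · r dz dr dθ.

Inner (z): 84r^3.
Middle (r from 0 to 7): 50421.
Outer (θ): 100842π.

Therefore the triple integral equals 100842π.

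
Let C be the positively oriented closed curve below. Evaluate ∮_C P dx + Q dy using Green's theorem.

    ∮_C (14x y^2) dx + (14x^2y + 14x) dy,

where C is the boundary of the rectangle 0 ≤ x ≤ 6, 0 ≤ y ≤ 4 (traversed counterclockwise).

Green's theorem converts the closed line integral into a double integral over the enclosed region D:

    ∮_C P dx + Q dy = ∬_D (∂Q/∂x - ∂P/∂y) dA.

Here P = 14x y^2, Q = 14x^2y + 14x, so

    ∂Q/∂x = 28x y + 14,    ∂P/∂y = 28x y,
    ∂Q/∂x - ∂P/∂y = 14.

D is the region 0 ≤ x ≤ 6, 0 ≤ y ≤ 4. Evaluating the double integral:

    ∬_D (14) dA = ∫_0^{6} ∫_0^{4} (14) dy dx.

Inner (y from 0 to 4): 56.
Outer (x from 0 to 6): 336.

Therefore ∮_C P dx + Q dy = 336.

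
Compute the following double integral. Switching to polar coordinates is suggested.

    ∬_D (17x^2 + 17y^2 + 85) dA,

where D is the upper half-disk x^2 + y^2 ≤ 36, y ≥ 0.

The region D is 0 ≤ r ≤ 6, 0 ≤ θ ≤ π in polar coordinates, where x = r cos(θ), y = r sin(θ), and dA = r dr dθ.

Under the substitution, the integrand becomes 17r^2 + 85, so

    ∬_D (17x^2 + 17y^2 + 85) dA = ∫_{0}^{π} ∫_{0}^{6} (17r^2 + 85) · r dr dθ.

Inner integral (in r): ∫_{0}^{6} (17r^2 + 85) · r dr = 7038.

Outer integral (in θ): ∫_{0}^{π} (7038) dθ = 7038π.

Therefore ∬_D (17x^2 + 17y^2 + 85) dA = 7038π.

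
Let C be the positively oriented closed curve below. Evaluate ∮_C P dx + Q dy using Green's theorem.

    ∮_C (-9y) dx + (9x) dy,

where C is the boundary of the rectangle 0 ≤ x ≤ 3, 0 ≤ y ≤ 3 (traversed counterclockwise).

Green's theorem converts the closed line integral into a double integral over the enclosed region D:

    ∮_C P dx + Q dy = ∬_D (∂Q/∂x - ∂P/∂y) dA.

Here P = -9y, Q = 9x, so

    ∂Q/∂x = 9,    ∂P/∂y = -9,
    ∂Q/∂x - ∂P/∂y = 18.

D is the region 0 ≤ x ≤ 3, 0 ≤ y ≤ 3. Evaluating the double integral:

    ∬_D (18) dA = ∫_0^{3} ∫_0^{3} (18) dy dx.

Inner (y from 0 to 3): 54.
Outer (x from 0 to 3): 162.

Therefore ∮_C P dx + Q dy = 162.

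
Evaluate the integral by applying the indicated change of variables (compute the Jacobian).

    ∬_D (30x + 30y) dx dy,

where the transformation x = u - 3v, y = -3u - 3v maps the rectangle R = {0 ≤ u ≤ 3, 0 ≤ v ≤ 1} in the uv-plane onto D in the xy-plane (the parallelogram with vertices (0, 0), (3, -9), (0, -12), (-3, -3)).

Compute the Jacobian determinant of (x, y) with respect to (u, v):

    ∂(x,y)/∂(u,v) = | 1  -3 | = (1)(-3) - (-3)(-3) = -12.
                   | -3  -3 |

Its absolute value is |J| = 12 (the area scaling factor).

Substituting x = u - 3v, y = -3u - 3v into the integrand,

    30x + 30y → -60u - 180v,

so the integral becomes

    ∬_R (-60u - 180v) · |J| du dv = ∫_0^3 ∫_0^1 (-720u - 2160v) dv du.

Inner (v): -720u - 1080.
Outer (u): -6480.

Therefore ∬_D (30x + 30y) dx dy = -6480.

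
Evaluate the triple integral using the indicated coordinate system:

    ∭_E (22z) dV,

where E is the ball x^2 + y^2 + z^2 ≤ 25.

In spherical coordinates, x = ρ sin(φ) cos(θ), y = ρ sin(φ) sin(θ), z = ρ cos(φ), and dV = ρ^2 sin(φ) dρ dφ dθ.

The integrand becomes 22ρ cos(φ), so

    ∭_E (22z) dV = ∫_{0}^{2π} ∫_{0}^{π} ∫_{0}^{5} (22ρ cos(φ)) · ρ^2 sin(φ) dρ dφ dθ.

Inner (ρ): 6875sin(2φ)/4.
Middle (φ): 0.
Outer (θ): 0.

Therefore the triple integral equals 0.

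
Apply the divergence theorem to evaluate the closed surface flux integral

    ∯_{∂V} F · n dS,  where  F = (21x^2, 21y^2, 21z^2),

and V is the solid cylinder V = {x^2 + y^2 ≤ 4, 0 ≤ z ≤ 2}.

By the divergence theorem,

    ∯_{∂V} F · n dS = ∭_V (∇ · F) dV.

Compute the divergence:
    ∇ · F = ∂F_x/∂x + ∂F_y/∂y + ∂F_z/∂z = 42x + 42y + 42z.

In cylindrical coordinates, x = r cos(θ), y = r sin(θ), z = z, dV = r dr dθ dz, with 0 ≤ r ≤ 2, 0 ≤ θ ≤ 2π, 0 ≤ z ≤ 2.

The integrand, after substitution and multiplying by the volume element, becomes (42sqrt(2)r sin(θ + π/4) + 42z) · r, so

    ∭_V (∇·F) dV = ∫_0^{2π} ∫_0^{2} ∫_0^{2} (42sqrt(2)r sin(θ + π/4) + 42z) · r dz dr dθ.

Inner (z from 0 to 2): 84r (sqrt(2)r sin(θ + π/4) + 1).
Middle (r from 0 to 2): 224sqrt(2)sin(θ + π/4) + 168.
Outer (θ from 0 to 2π): 336π.

Therefore ∯_{∂V} F · n dS = 336π.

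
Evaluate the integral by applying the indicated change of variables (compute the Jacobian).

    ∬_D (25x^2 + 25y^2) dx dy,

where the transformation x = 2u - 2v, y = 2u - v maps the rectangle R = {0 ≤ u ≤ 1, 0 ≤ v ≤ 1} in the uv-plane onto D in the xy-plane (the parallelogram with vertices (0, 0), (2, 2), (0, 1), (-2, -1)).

Compute the Jacobian determinant of (x, y) with respect to (u, v):

    ∂(x,y)/∂(u,v) = | 2  -2 | = (2)(-1) - (-2)(2) = 2.
                   | 2  -1 |

Its absolute value is |J| = 2 (the area scaling factor).

Substituting x = 2u - 2v, y = 2u - v into the integrand,

    25x^2 + 25y^2 → 200u^2 - 300u v + 125v^2,

so the integral becomes

    ∬_R (200u^2 - 300u v + 125v^2) · |J| du dv = ∫_0^1 ∫_0^1 (400u^2 - 600u v + 250v^2) dv du.

Inner (v): 400u^2 - 300u + 250/3.
Outer (u): 200/3.

Therefore ∬_D (25x^2 + 25y^2) dx dy = 200/3.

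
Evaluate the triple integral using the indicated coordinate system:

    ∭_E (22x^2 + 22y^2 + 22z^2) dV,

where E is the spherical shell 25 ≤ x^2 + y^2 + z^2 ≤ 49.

In spherical coordinates, x = ρ sin(φ) cos(θ), y = ρ sin(φ) sin(θ), z = ρ cos(φ), and dV = ρ^2 sin(φ) dρ dφ dθ.

The integrand becomes 22ρ^2, so

    ∭_E (22x^2 + 22y^2 + 22z^2) dV = ∫_{0}^{2π} ∫_{0}^{π} ∫_{5}^{7} (22ρ^2) · ρ^2 sin(φ) dρ dφ dθ.

Inner (ρ): 301004sin(φ)/5.
Middle (φ): 602008/5.
Outer (θ): 1204016π/5.

Therefore the triple integral equals 1204016π/5.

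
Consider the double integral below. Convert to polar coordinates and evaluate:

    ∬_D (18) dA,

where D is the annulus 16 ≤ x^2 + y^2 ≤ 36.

The region D is 4 ≤ r ≤ 6, 0 ≤ θ ≤ 2π in polar coordinates, where x = r cos(θ), y = r sin(θ), and dA = r dr dθ.

Under the substitution, the integrand becomes 18, so

    ∬_D (18) dA = ∫_{0}^{2π} ∫_{4}^{6} (18) · r dr dθ.

Inner integral (in r): ∫_{4}^{6} (18) · r dr = 180.

Outer integral (in θ): ∫_{0}^{2π} (180) dθ = 360π.

Therefore ∬_D (18) dA = 360π.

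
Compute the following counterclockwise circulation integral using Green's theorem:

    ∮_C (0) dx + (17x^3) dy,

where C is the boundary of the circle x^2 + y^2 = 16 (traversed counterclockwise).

Green's theorem converts the closed line integral into a double integral over the enclosed region D:

    ∮_C P dx + Q dy = ∬_D (∂Q/∂x - ∂P/∂y) dA.

Here P = 0, Q = 17x^3, so

    ∂Q/∂x = 51x^2,    ∂P/∂y = 0,
    ∂Q/∂x - ∂P/∂y = 51x^2.

D is the region x^2 + y^2 ≤ 16. Evaluating the double integral:

In polar coordinates (x = r cos θ, y = r sin θ, dA = r dr dθ) the integrand becomes 51r^2cos(θ)^2, so

    ∬_D (51x^2) dA = ∫_0^{2π} ∫_0^{4} (51r^2cos(θ)^2) · r dr dθ.

Inner (r from 0 to 4): 3264cos(θ)^2.
Outer (θ from 0 to 2π): 3264π.

Therefore ∮_C P dx + Q dy = 3264π.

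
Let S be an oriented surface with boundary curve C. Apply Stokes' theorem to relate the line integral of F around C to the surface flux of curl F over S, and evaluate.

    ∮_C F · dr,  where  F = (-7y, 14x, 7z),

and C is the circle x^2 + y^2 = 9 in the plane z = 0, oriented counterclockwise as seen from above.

Let S be the flat disk x^2 + y^2 ≤ 9 in the plane z = 0, with upward unit normal n̂ = ẑ. By Stokes' theorem,

    ∮_C F · dr = ∬_S (∇ × F) · n̂ dS = ∬_D (curl F)_z dA,

where D is the disk x^2 + y^2 ≤ 9.

Compute the curl of F = (-7y, 14x, 7z):
    (∇ × F)_x = ∂F_z/∂y - ∂F_y/∂z = 0,
    (∇ × F)_y = ∂F_x/∂z - ∂F_z/∂x = 0,
    (∇ × F)_z = ∂F_y/∂x - ∂F_x/∂y = 21.

On z = 0, (curl F)_z = 21.

Convert to polar (x = r cos θ, y = r sin θ, dA = r dr dθ); the integrand becomes 21, so

    ∬_D (curl F)_z dA = ∫_0^{2π} ∫_0^{3} (21) · r dr dθ.

Inner (r from 0 to 3): 189/2.
Outer (θ from 0 to 2π): 189π.

Therefore ∮_C F · dr = 189π.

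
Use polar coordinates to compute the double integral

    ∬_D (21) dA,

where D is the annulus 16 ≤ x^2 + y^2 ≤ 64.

The region D is 4 ≤ r ≤ 8, 0 ≤ θ ≤ 2π in polar coordinates, where x = r cos(θ), y = r sin(θ), and dA = r dr dθ.

Under the substitution, the integrand becomes 21, so

    ∬_D (21) dA = ∫_{0}^{2π} ∫_{4}^{8} (21) · r dr dθ.

Inner integral (in r): ∫_{4}^{8} (21) · r dr = 504.

Outer integral (in θ): ∫_{0}^{2π} (504) dθ = 1008π.

Therefore ∬_D (21) dA = 1008π.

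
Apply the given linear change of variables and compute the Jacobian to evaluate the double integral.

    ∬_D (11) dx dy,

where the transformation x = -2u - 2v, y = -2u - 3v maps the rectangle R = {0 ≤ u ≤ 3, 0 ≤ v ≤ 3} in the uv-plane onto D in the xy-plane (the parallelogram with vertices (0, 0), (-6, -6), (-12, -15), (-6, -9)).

Compute the Jacobian determinant of (x, y) with respect to (u, v):

    ∂(x,y)/∂(u,v) = | -2  -2 | = (-2)(-3) - (-2)(-2) = 2.
                   | -2  -3 |

Its absolute value is |J| = 2 (the area scaling factor).

Substituting x = -2u - 2v, y = -2u - 3v into the integrand,

    11 → 11,

so the integral becomes

    ∬_R (11) · |J| du dv = ∫_0^3 ∫_0^3 (22) dv du.

Inner (v): 66.
Outer (u): 198.

Therefore ∬_D (11) dx dy = 198.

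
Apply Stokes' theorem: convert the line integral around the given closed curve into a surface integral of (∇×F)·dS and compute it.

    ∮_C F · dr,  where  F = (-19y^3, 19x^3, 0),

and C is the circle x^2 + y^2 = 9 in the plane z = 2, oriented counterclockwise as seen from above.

Let S be the flat disk x^2 + y^2 ≤ 9 in the plane z = 2, with upward unit normal n̂ = ẑ. By Stokes' theorem,

    ∮_C F · dr = ∬_S (∇ × F) · n̂ dS = ∬_D (curl F)_z dA,

where D is the disk x^2 + y^2 ≤ 9.

Compute the curl of F = (-19y^3, 19x^3, 0):
    (∇ × F)_x = ∂F_z/∂y - ∂F_y/∂z = 0,
    (∇ × F)_y = ∂F_x/∂z - ∂F_z/∂x = 0,
    (∇ × F)_z = ∂F_y/∂x - ∂F_x/∂y = 57x^2 + 57y^2.

On z = 2, (curl F)_z = 57x^2 + 57y^2.

Convert to polar (x = r cos θ, y = r sin θ, dA = r dr dθ); the integrand becomes 57r^2, so

    ∬_D (curl F)_z dA = ∫_0^{2π} ∫_0^{3} (57r^2) · r dr dθ.

Inner (r from 0 to 3): 4617/4.
Outer (θ from 0 to 2π): 4617π/2.

Therefore ∮_C F · dr = 4617π/2.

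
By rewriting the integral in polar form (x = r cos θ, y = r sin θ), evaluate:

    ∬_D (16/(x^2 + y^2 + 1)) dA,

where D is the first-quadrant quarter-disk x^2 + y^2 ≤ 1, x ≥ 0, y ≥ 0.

The region D is 0 ≤ r ≤ 1, 0 ≤ θ ≤ π/2 in polar coordinates, where x = r cos(θ), y = r sin(θ), and dA = r dr dθ.

Under the substitution, the integrand becomes 16/(r^2 + 1), so

    ∬_D (16/(x^2 + y^2 + 1)) dA = ∫_{0}^{π/2} ∫_{0}^{1} (16/(r^2 + 1)) · r dr dθ.

Inner integral (in r): ∫_{0}^{1} (16/(r^2 + 1)) · r dr = log(256).

Outer integral (in θ): ∫_{0}^{π/2} (log(256)) dθ = 4π log(2).

Therefore ∬_D (16/(x^2 + y^2 + 1)) dA = 4π log(2).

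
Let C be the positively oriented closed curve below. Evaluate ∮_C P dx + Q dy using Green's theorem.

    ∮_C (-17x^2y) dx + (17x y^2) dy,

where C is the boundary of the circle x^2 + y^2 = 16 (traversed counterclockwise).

Green's theorem converts the closed line integral into a double integral over the enclosed region D:

    ∮_C P dx + Q dy = ∬_D (∂Q/∂x - ∂P/∂y) dA.

Here P = -17x^2y, Q = 17x y^2, so

    ∂Q/∂x = 17y^2,    ∂P/∂y = -17x^2,
    ∂Q/∂x - ∂P/∂y = 17x^2 + 17y^2.

D is the region x^2 + y^2 ≤ 16. Evaluating the double integral:

In polar coordinates (x = r cos θ, y = r sin θ, dA = r dr dθ) the integrand becomes 17r^2, so

    ∬_D (17x^2 + 17y^2) dA = ∫_0^{2π} ∫_0^{4} (17r^2) · r dr dθ.

Inner (r from 0 to 4): 1088.
Outer (θ from 0 to 2π): 2176π.

Therefore ∮_C P dx + Q dy = 2176π.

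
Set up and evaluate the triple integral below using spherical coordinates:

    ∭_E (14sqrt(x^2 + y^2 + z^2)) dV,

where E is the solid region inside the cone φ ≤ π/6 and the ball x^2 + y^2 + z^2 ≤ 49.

In spherical coordinates, x = ρ sin(φ) cos(θ), y = ρ sin(φ) sin(θ), z = ρ cos(φ), and dV = ρ^2 sin(φ) dρ dφ dθ.

The integrand becomes 14ρ, so

    ∭_E (14sqrt(x^2 + y^2 + z^2)) dV = ∫_{0}^{2π} ∫_{0}^{π/6} ∫_{0}^{7} (14ρ) · ρ^2 sin(φ) dρ dφ dθ.

Inner (ρ): 16807sin(φ)/2.
Middle (φ): 16807/2 - 16807sqrt(3)/4.
Outer (θ): 16807π (2 - sqrt(3))/2.

Therefore the triple integral equals 16807π (2 - sqrt(3))/2.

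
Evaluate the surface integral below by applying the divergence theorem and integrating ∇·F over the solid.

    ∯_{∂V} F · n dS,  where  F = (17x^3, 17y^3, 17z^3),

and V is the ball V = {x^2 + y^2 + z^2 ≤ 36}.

By the divergence theorem,

    ∯_{∂V} F · n dS = ∭_V (∇ · F) dV.

Compute the divergence:
    ∇ · F = ∂F_x/∂x + ∂F_y/∂y + ∂F_z/∂z = 51x^2 + 51y^2 + 51z^2.

In spherical coordinates, x = ρ sin(φ) cos(θ), y = ρ sin(φ) sin(θ), z = ρ cos(φ), dV = ρ^2 sin(φ) dρ dφ dθ, with 0 ≤ ρ ≤ 6, 0 ≤ φ ≤ π, 0 ≤ θ ≤ 2π.

The integrand, after substitution and multiplying by the volume element, becomes (51ρ^2) · ρ^2 sin(φ), so

    ∭_V (∇·F) dV = ∫_0^{2π} ∫_0^{π} ∫_0^{6} (51ρ^2) · ρ^2 sin(φ) dρ dφ dθ.

Inner (ρ from 0 to 6): 396576sin(φ)/5.
Middle (φ from 0 to π): 793152/5.
Outer (θ from 0 to 2π): 1586304π/5.

Therefore ∯_{∂V} F · n dS = 1586304π/5.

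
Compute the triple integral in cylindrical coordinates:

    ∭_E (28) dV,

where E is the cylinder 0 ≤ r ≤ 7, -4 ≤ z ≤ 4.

In cylindrical coordinates, x = r cos(θ), y = r sin(θ), z = z, and dV = r dr dθ dz.

The integrand becomes 28, so

    ∭_E (28) dV = ∫_{0}^{2π} ∫_{0}^{7} ∫_{-4}^{4} (28) · r dz dr dθ.

Inner (z): 224r.
Middle (r from 0 to 7): 5488.
Outer (θ): 10976π.

Therefore the triple integral equals 10976π.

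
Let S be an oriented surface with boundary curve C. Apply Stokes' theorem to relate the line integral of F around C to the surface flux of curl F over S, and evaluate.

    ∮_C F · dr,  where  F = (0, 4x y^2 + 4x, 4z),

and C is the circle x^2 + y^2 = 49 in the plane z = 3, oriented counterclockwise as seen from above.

Let S be the flat disk x^2 + y^2 ≤ 49 in the plane z = 3, with upward unit normal n̂ = ẑ. By Stokes' theorem,

    ∮_C F · dr = ∬_S (∇ × F) · n̂ dS = ∬_D (curl F)_z dA,

where D is the disk x^2 + y^2 ≤ 49.

Compute the curl of F = (0, 4x y^2 + 4x, 4z):
    (∇ × F)_x = ∂F_z/∂y - ∂F_y/∂z = 0,
    (∇ × F)_y = ∂F_x/∂z - ∂F_z/∂x = 0,
    (∇ × F)_z = ∂F_y/∂x - ∂F_x/∂y = 4y^2 + 4.

On z = 3, (curl F)_z = 4y^2 + 4.

Convert to polar (x = r cos θ, y = r sin θ, dA = r dr dθ); the integrand becomes 4r^2sin(θ)^2 + 4, so

    ∬_D (curl F)_z dA = ∫_0^{2π} ∫_0^{7} (4r^2sin(θ)^2 + 4) · r dr dθ.

Inner (r from 0 to 7): 2401sin(θ)^2 + 98.
Outer (θ from 0 to 2π): 2597π.

Therefore ∮_C F · dr = 2597π.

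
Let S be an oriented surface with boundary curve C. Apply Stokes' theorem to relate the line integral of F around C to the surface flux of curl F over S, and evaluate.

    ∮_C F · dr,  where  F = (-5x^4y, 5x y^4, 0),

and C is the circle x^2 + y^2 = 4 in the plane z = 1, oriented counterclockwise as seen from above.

Let S be the flat disk x^2 + y^2 ≤ 4 in the plane z = 1, with upward unit normal n̂ = ẑ. By Stokes' theorem,

    ∮_C F · dr = ∬_S (∇ × F) · n̂ dS = ∬_D (curl F)_z dA,

where D is the disk x^2 + y^2 ≤ 4.

Compute the curl of F = (-5x^4y, 5x y^4, 0):
    (∇ × F)_x = ∂F_z/∂y - ∂F_y/∂z = 0,
    (∇ × F)_y = ∂F_x/∂z - ∂F_z/∂x = 0,
    (∇ × F)_z = ∂F_y/∂x - ∂F_x/∂y = 5x^4 + 5y^4.

On z = 1, (curl F)_z = 5x^4 + 5y^4.

Convert to polar (x = r cos θ, y = r sin θ, dA = r dr dθ); the integrand becomes 5r^4(sin(θ)^4 + cos(θ)^4), so

    ∬_D (curl F)_z dA = ∫_0^{2π} ∫_0^{2} (5r^4(sin(θ)^4 + cos(θ)^4)) · r dr dθ.

Inner (r from 0 to 2): 160sin(θ)^4/3 + 160cos(θ)^4/3.
Outer (θ from 0 to 2π): 80π.

Therefore ∮_C F · dr = 80π.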